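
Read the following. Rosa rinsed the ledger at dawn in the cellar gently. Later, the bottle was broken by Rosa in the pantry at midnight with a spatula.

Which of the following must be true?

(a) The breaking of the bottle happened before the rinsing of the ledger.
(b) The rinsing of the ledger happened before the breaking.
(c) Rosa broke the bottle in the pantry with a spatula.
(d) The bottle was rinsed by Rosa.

(b), (c)

(a) Not entailed — the narrative places the rinsing before the breaking, not after.
(b) Entailed — the narrative places the rinsing before the breaking.
(c) Entailed — the original entails any weakening of itself; this just drops 'at midnight'.
(d) Not entailed — Rosa rinsed the ledger, not the bottle; the bottle belongs to the breaking event.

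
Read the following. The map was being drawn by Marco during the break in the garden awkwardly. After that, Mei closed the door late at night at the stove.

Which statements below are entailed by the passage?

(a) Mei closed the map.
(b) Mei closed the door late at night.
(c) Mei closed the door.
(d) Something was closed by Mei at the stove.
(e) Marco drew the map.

(a) Not entailed — Mei closed the door, not the map; the map belongs to the drawing event.
(b) Entailed — this follows by dropping conjuncts from the closing event's description.
(c) Entailed — dropping 'at the stove', 'late at night' leaves a sub-description the original still satisfies.
(d) Entailed — the original entails any weakening of itself; this just drops 'late at night' and generalizes the patient.
(e) Not entailed — 'was drawing' is progressive on an accomplishment; it does not entail the completed 'drew'.

(b), (c), (d)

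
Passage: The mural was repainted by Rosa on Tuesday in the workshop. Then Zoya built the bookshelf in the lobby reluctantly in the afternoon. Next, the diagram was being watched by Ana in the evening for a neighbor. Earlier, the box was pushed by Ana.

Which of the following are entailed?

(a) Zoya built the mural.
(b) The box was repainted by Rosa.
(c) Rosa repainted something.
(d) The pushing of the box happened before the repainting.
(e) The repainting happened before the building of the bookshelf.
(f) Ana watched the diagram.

(a) Not entailed — Zoya built the bookshelf, not the mural; the mural belongs to the repainting event.
(b) Not entailed — Rosa repainted the mural, not the box; the box belongs to the pushing event.
(c) Entailed — this follows by dropping conjuncts from the repainting event's description.
(d) Not entailed — the narrative doesn't order the pushing relative to the repainting.
(e) Entailed — the narrative places the repainting before the building.
(f) Entailed — 'watch' is an activity; 'was watching' entails that some watching happened, so 'watched' holds.

(c), (e), (f)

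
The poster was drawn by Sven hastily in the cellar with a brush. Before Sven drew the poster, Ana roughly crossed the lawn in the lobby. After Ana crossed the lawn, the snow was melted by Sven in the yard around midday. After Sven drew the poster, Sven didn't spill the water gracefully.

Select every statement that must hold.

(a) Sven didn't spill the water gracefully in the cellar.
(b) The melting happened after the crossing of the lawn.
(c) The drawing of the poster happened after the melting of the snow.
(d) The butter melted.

(a), (b)

(a) Entailed — under negation, adding a further restriction is entailed: if no such spilling event occurred, none occurred in the cellar either.
(b) Entailed — the narrative places the crossing before the melting.
(c) Not entailed — the narrative doesn't order the melting relative to the drawing.
(d) Not entailed — the snow is what melted, not the butter.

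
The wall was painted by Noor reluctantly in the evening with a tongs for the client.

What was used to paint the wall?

'with a tongs' marks the instrument of the painting event.

a tongs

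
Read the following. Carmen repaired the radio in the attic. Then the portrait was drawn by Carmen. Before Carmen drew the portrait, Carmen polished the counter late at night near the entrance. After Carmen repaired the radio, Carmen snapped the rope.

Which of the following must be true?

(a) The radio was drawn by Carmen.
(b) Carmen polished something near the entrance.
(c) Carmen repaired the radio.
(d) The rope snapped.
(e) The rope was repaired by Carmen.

(b), (c), (d)

(a) Not entailed — Carmen drew the portrait, not the radio; the radio belongs to the repairing event.
(b) Entailed — this follows by dropping conjuncts from the polishing event's description.
(c) Entailed — every conjunct here is already in the original repairing event.
(d) Entailed — 'Carmen snapped the rope' is causative; it entails the inchoative 'the rope snapped'.
(e) Not entailed — Carmen repaired the radio, not the rope; the rope belongs to the snapping event.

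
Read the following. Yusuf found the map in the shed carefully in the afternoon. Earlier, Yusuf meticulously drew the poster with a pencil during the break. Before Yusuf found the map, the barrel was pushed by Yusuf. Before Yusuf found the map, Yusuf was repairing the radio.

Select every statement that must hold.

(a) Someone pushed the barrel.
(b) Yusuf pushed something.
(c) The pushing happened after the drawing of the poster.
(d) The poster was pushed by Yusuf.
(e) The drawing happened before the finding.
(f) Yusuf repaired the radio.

(a), (b), (e)

(a) Entailed — the original entails any weakening of itself; this just generalizes the agent.
(b) Entailed — generalizing the patient leaves a sub-description the original still satisfies.
(c) Not entailed — the narrative doesn't order the drawing relative to the pushing.
(d) Not entailed — Yusuf pushed the barrel, not the poster; the poster belongs to the drawing event.
(e) Entailed — the narrative places the drawing before the finding.
(f) Not entailed — 'was repairing' is progressive on an accomplishment; it does not entail the completed 'repaired'.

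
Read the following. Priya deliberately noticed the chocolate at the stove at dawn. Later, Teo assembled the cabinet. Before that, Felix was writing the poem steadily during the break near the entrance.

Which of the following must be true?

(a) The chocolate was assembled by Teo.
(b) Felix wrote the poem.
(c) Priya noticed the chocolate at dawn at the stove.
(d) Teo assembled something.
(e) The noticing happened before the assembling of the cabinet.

(a) Not entailed — Teo assembled the cabinet, not the chocolate; the chocolate belongs to the noticing event.
(b) Not entailed — 'was writing' is progressive on an accomplishment; it does not entail the completed 'wrote'.
(c) Entailed — every conjunct here is already in the original noticing event.
(d) Entailed — generalizing the patient leaves a sub-description the original still satisfies.
(e) Entailed — the narrative places the noticing before the assembling.

(c), (d), (e)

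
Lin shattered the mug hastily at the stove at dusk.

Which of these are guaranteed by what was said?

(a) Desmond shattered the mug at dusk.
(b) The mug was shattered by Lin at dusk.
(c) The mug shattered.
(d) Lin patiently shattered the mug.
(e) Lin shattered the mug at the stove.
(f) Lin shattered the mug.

(a) Not entailed — the passage has Lin shattering the mug, not Desmond.
(b) Entailed — dropping 'hastily', 'at the stove' leaves a sub-description the original still satisfies.
(c) Entailed — 'Lin shattered the mug' is causative; it entails the inchoative 'the mug shattered'.
(d) Not entailed — 'patiently' adds a manner not in (and inconsistent with) the original.
(e) Entailed — this follows by dropping conjuncts from the shattering event's description.
(f) Entailed — the original entails any weakening of itself; this just drops 'hastily', 'at dusk', 'at the stove'.

(b), (c), (e), (f)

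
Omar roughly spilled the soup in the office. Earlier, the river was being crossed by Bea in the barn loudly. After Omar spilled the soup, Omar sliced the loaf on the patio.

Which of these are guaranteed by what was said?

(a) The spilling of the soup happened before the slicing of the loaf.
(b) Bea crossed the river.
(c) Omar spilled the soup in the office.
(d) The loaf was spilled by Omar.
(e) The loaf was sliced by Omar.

(a) Entailed — the narrative places the spilling before the slicing.
(b) Not entailed — 'was crossing' is progressive on an accomplishment; it does not entail the completed 'crossed'.
(c) Entailed — dropping 'roughly' leaves a sub-description the original still satisfies.
(d) Not entailed — Omar spilled the soup, not the loaf; the loaf belongs to the slicing event.
(e) Entailed — the original entails any weakening of itself; this just drops 'on the patio'.

(a), (c), (e)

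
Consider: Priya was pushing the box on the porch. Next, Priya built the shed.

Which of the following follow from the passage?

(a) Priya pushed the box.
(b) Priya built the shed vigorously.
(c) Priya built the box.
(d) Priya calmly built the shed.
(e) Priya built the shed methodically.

(a) Entailed — 'push' is an activity; 'was pushing' entails that some pushing happened, so 'pushed' holds.
(b) Not entailed — 'vigorously' adds information not in the original event.
(c) Not entailed — Priya built the shed, not the box; the box belongs to the pushing event.
(d) Not entailed — 'calmly' adds information not in the original event.
(e) Not entailed — 'methodically' adds information not in the original event.

(a)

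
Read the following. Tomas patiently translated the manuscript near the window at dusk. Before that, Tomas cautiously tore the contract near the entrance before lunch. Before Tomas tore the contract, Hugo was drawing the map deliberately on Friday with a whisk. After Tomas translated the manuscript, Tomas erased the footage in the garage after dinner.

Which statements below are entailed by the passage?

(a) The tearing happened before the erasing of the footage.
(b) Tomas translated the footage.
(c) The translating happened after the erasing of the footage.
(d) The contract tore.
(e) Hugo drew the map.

(a) Entailed — the narrative places the tearing before the erasing.
(b) Not entailed — Tomas translated the manuscript, not the footage; the footage belongs to the erasing event.
(c) Not entailed — the narrative places the translating before the erasing, not after.
(d) Entailed — 'Tomas tore the contract' is causative; it entails the inchoative 'the contract tore'.
(e) Not entailed — 'was drawing' is progressive on an accomplishment; it does not entail the completed 'drew'.

(a), (d)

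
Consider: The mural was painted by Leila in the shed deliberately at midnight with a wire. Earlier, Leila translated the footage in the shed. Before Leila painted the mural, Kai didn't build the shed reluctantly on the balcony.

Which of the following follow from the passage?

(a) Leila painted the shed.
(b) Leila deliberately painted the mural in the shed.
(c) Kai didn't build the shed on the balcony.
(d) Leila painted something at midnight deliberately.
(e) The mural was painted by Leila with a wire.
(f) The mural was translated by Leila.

(b), (d), (e)

(a) Not entailed — Leila painted the mural, not the shed; the shed belongs to the building event.
(b) Entailed — the original entails any weakening of itself; this just drops 'at midnight', 'with a wire'.
(c) Not entailed — dropping 'reluctantly' under negation is not valid — the original leaves open that Kai built the shed some other way.
(d) Entailed — every conjunct here is already in the original painting event.
(e) Entailed — the original entails any weakening of itself; this just drops 'in the shed', 'at midnight', 'deliberately'.
(f) Not entailed — Leila translated the footage, not the mural; the mural belongs to the painting event.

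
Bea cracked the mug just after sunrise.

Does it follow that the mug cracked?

yes

'Bea cracked the mug' is the causative; it entails the inchoative 'the mug cracked'.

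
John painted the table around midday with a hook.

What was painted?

the table

'the table' marks the patient of the painting event.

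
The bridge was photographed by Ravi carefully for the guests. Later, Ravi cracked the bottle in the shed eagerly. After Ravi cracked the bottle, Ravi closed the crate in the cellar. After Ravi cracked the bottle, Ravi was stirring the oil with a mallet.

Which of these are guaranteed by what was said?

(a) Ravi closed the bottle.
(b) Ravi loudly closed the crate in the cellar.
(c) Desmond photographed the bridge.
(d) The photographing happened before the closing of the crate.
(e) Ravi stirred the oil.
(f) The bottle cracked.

(a) Not entailed — Ravi closed the crate, not the bottle; the bottle belongs to the cracking event.
(b) Not entailed — 'loudly' adds information not in the original event.
(c) Not entailed — the passage has Ravi photographing the bridge, not Desmond.
(d) Entailed — the narrative places the photographing before the closing.
(e) Entailed — 'stir' is an activity; 'was stirring' entails that some stirring happened, so 'stirred' holds.
(f) Entailed — 'Ravi cracked the bottle' is causative; it entails the inchoative 'the bottle cracked'.

(d), (e), (f)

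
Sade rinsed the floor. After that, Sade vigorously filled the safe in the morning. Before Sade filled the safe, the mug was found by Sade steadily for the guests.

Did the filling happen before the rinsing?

no

The narrative orders the rinsing before the filling.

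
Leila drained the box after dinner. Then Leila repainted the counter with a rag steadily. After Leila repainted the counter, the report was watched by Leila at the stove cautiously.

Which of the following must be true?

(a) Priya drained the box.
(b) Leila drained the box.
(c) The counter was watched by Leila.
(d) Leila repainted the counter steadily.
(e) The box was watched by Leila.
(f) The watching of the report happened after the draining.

(b), (d), (f)

(a) Not entailed — the passage has Leila draining the box, not Priya.
(b) Entailed — dropping 'after dinner' leaves a sub-description the original still satisfies.
(c) Not entailed — Leila watched the report, not the counter; the counter belongs to the repainting event.
(d) Entailed — every conjunct here is already in the original repainting event.
(e) Not entailed — Leila watched the report, not the box; the box belongs to the draining event.
(f) Entailed — the narrative places the draining before the watching.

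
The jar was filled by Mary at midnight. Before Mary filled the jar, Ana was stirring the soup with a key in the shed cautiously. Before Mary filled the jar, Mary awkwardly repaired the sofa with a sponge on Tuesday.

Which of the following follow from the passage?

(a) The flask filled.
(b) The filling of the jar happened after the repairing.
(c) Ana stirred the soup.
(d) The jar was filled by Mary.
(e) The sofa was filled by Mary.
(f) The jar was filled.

(a) Not entailed — the jar is what filled, not the flask.
(b) Entailed — the narrative places the repairing before the filling.
(c) Entailed — 'stir' is an activity; 'was stirring' entails that some stirring happened, so 'stirred' holds.
(d) Entailed — this follows by dropping conjuncts from the filling event's description.
(e) Not entailed — Mary filled the jar, not the sofa; the sofa belongs to the repairing event.
(f) Entailed — dropping 'at midnight' and generalizing the agent leaves a sub-description the original still satisfies.

(b), (c), (d), (f)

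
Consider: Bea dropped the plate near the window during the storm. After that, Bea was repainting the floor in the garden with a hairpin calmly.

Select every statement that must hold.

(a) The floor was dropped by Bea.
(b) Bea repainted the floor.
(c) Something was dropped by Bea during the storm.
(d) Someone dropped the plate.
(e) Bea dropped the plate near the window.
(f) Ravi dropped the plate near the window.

(a) Not entailed — Bea dropped the plate, not the floor; the floor belongs to the repainting event.
(b) Not entailed — 'was repainting' is progressive on an accomplishment; it does not entail the completed 'repainted'.
(c) Entailed — dropping 'near the window' and generalizing the patient leaves a sub-description the original still satisfies.
(d) Entailed — dropping 'during the storm', 'near the window' and generalizing the agent leaves a sub-description the original still satisfies.
(e) Entailed — every conjunct here is already in the original dropping event.
(f) Not entailed — the passage has Bea dropping the plate, not Ravi.

(c), (d), (e)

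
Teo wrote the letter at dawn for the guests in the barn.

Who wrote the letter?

'Teo' marks the agent of the writing event.

Teo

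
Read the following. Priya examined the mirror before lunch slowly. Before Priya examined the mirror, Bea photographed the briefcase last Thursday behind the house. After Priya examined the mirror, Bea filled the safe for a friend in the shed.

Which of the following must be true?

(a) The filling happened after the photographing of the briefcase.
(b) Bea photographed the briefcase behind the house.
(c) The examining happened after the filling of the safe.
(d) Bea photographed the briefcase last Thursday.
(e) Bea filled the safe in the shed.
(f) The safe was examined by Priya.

(a) Entailed — the narrative places the photographing before the filling.
(b) Entailed — every conjunct here is already in the original photographing event.
(c) Not entailed — the narrative places the examining before the filling, not after.
(d) Entailed — this follows by dropping conjuncts from the photographing event's description.
(e) Entailed — dropping 'for a friend' leaves a sub-description the original still satisfies.
(f) Not entailed — Priya examined the mirror, not the safe; the safe belongs to the filling event.

(a), (b), (d), (e)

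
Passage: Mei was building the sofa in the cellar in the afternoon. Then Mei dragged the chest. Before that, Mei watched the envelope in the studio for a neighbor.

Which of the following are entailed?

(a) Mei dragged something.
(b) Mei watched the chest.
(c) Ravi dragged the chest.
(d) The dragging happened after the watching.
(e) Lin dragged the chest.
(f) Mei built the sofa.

(a), (d)

(a) Entailed — every conjunct here is already in the original dragging event.
(b) Not entailed — Mei watched the envelope, not the chest; the chest belongs to the dragging event.
(c) Not entailed — the passage has Mei dragging the chest, not Ravi.
(d) Entailed — the narrative places the watching before the dragging.
(e) Not entailed — the passage has Mei dragging the chest, not Lin.
(f) Not entailed — 'was building' is progressive on an accomplishment; it does not entail the completed 'built'.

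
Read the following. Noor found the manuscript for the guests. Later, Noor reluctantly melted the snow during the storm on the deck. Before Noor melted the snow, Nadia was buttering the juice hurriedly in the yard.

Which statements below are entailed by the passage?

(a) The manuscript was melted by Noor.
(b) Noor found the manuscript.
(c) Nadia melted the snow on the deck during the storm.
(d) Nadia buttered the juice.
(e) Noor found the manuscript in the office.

(b)

(a) Not entailed — Noor melted the snow, not the manuscript; the manuscript belongs to the finding event.
(b) Entailed — every conjunct here is already in the original finding event.
(c) Not entailed — the passage has Noor melting the snow, not Nadia.
(d) Not entailed — 'was buttering' is progressive on an accomplishment; it does not entail the completed 'buttered'.
(e) Not entailed — 'in the office' adds information not in the original event.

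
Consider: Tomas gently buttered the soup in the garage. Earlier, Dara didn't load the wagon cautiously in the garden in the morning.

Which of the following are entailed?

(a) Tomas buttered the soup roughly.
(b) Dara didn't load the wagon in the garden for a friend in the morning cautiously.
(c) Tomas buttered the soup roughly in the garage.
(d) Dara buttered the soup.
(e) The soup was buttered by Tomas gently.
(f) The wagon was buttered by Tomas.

(a) Not entailed — 'roughly' adds a manner not in (and inconsistent with) the original.
(b) Entailed — under negation, adding a further restriction is entailed: if no such loading event occurred, none occurred for a friend either.
(c) Not entailed — 'roughly' adds a manner not in (and inconsistent with) the original.
(d) Not entailed — the passage has Tomas buttering the soup, not Dara.
(e) Entailed — dropping 'in the garage' leaves a sub-description the original still satisfies.
(f) Not entailed — Tomas buttered the soup, not the wagon; the wagon belongs to the loading event.

(b), (e)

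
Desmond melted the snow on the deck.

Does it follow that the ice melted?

no

Nothing is said about any ice; only the snow is affected.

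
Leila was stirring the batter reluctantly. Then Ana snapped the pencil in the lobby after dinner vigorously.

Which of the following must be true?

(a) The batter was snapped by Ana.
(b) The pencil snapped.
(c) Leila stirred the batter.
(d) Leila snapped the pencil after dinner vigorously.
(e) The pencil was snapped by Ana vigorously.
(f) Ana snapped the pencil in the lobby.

(b), (c), (e), (f)

(a) Not entailed — Ana snapped the pencil, not the batter; the batter belongs to the stirring event.
(b) Entailed — 'Ana snapped the pencil' is causative; it entails the inchoative 'the pencil snapped'.
(c) Entailed — 'stir' is an activity; 'was stirring' entails that some stirring happened, so 'stirred' holds.
(d) Not entailed — the passage has Ana snapping the pencil, not Leila.
(e) Entailed — the original entails any weakening of itself; this just drops 'after dinner', 'in the lobby'.
(f) Entailed — this follows by dropping conjuncts from the snapping event's description.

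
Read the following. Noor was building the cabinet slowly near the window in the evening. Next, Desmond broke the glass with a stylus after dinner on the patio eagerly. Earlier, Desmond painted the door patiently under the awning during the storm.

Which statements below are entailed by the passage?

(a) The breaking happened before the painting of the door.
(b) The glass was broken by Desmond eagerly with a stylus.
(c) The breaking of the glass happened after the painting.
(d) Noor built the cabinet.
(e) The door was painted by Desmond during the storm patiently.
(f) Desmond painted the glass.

(b), (c), (e)

(a) Not entailed — the narrative places the painting before the breaking, not after.
(b) Entailed — dropping 'after dinner', 'on the patio' leaves a sub-description the original still satisfies.
(c) Entailed — the narrative places the painting before the breaking.
(d) Not entailed — 'was building' is progressive on an accomplishment; it does not entail the completed 'built'.
(e) Entailed — the original entails any weakening of itself; this just drops 'under the awning'.
(f) Not entailed — Desmond painted the door, not the glass; the glass belongs to the breaking event.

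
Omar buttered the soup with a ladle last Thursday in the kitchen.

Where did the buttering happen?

in the kitchen

'in the kitchen' marks the location of the buttering event.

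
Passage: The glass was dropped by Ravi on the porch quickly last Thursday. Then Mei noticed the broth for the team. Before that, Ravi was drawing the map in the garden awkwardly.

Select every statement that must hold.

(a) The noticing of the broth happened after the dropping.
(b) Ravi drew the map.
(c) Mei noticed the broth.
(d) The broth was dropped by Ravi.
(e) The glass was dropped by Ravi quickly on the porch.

(a) Entailed — the narrative places the dropping before the noticing.
(b) Not entailed — 'was drawing' is progressive on an accomplishment; it does not entail the completed 'drew'.
(c) Entailed — the original entails any weakening of itself; this just drops 'for the team'.
(d) Not entailed — Ravi dropped the glass, not the broth; the broth belongs to the noticing event.
(e) Entailed — this follows by dropping conjuncts from the dropping event's description.

(a), (c), (e)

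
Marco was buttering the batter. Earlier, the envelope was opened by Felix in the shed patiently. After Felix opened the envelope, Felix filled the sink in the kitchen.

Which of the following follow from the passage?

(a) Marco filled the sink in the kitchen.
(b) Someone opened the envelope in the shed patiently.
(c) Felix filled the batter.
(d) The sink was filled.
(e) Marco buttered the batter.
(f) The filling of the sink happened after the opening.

(a) Not entailed — the passage has Felix filling the sink, not Marco.
(b) Entailed — every conjunct here is already in the original opening event.
(c) Not entailed — Felix filled the sink, not the batter; the batter belongs to the buttering event.
(d) Entailed — every conjunct here is already in the original filling event.
(e) Not entailed — 'was buttering' is progressive on an accomplishment; it does not entail the completed 'buttered'.
(f) Entailed — the narrative places the opening before the filling.

(b), (d), (f)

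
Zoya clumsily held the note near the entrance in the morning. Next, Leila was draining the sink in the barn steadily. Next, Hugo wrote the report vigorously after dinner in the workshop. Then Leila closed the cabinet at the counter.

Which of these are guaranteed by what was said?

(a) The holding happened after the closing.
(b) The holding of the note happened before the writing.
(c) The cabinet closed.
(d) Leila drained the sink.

(a) Not entailed — the narrative places the holding before the closing, not after.
(b) Entailed — the narrative places the holding before the writing.
(c) Entailed — 'Leila closed the cabinet' is causative; it entails the inchoative 'the cabinet closed'.
(d) Not entailed — 'was draining' is progressive on an accomplishment; it does not entail the completed 'drained'.

(b), (c)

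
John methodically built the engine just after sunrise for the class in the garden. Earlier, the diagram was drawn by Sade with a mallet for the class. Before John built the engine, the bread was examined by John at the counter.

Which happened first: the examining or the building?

The connectives place the examining before the building.

the examining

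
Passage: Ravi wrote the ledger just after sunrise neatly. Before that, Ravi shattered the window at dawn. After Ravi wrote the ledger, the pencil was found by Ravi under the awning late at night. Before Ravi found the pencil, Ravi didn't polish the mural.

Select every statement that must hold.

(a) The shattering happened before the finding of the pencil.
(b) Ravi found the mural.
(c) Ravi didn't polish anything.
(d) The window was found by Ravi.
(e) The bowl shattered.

(a) Entailed — the narrative places the shattering before the finding.
(b) Not entailed — Ravi found the pencil, not the mural; the mural belongs to the polishing event.
(c) Not entailed — the original only denies this specific event; Ravi may have polished something else.
(d) Not entailed — Ravi found the pencil, not the window; the window belongs to the shattering event.
(e) Not entailed — the window is what shattered, not the bowl.

(a)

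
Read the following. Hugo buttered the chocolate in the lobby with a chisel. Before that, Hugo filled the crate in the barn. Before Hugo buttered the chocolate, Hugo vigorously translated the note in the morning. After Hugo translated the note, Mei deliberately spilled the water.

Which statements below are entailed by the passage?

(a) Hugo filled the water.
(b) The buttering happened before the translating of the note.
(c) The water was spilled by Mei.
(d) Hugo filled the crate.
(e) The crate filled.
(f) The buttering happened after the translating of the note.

(c), (d), (e), (f)

(a) Not entailed — Hugo filled the crate, not the water; the water belongs to the spilling event.
(b) Not entailed — the narrative places the translating before the buttering, not after.
(c) Entailed — dropping 'deliberately' leaves a sub-description the original still satisfies.
(d) Entailed — every conjunct here is already in the original filling event.
(e) Entailed — 'Hugo filled the crate' is causative; it entails the inchoative 'the crate filled'.
(f) Entailed — the narrative places the translating before the buttering.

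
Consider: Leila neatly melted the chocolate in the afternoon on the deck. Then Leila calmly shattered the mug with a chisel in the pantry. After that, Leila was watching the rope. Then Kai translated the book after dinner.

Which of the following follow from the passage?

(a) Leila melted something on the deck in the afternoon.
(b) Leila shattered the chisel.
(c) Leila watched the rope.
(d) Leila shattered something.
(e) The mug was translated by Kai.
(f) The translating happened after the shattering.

(a), (c), (d), (f)

(a) Entailed — dropping 'neatly' and generalizing the patient leaves a sub-description the original still satisfies.
(b) Not entailed — the chisel is the instrument, not what was shattered.
(c) Entailed — 'watch' is an activity; 'was watching' entails that some watching happened, so 'watched' holds.
(d) Entailed — the original entails any weakening of itself; this just drops 'in the pantry', 'calmly', 'with a chisel' and generalizes the patient.
(e) Not entailed — Kai translated the book, not the mug; the mug belongs to the shattering event.
(f) Entailed — the narrative places the shattering before the translating.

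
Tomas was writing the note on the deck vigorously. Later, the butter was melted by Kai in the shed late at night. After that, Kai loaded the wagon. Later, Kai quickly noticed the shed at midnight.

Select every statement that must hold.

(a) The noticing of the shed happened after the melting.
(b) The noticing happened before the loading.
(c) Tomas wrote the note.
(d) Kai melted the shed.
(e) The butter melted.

(a), (e)

(a) Entailed — the narrative places the melting before the noticing.
(b) Not entailed — the narrative places the loading before the noticing, not after.
(c) Not entailed — 'was writing' is progressive on an accomplishment; it does not entail the completed 'wrote'.
(d) Not entailed — Kai melted the butter, not the shed; the shed belongs to the noticing event.
(e) Entailed — 'Kai melted the butter' is causative; it entails the inchoative 'the butter melted'.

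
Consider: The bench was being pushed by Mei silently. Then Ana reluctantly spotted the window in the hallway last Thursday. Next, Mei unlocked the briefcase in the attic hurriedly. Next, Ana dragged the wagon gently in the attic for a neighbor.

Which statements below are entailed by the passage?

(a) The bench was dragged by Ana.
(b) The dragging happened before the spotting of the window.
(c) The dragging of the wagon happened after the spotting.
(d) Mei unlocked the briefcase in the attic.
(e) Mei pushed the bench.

(c), (d), (e)

(a) Not entailed — Ana dragged the wagon, not the bench; the bench belongs to the pushing event.
(b) Not entailed — the narrative places the spotting before the dragging, not after.
(c) Entailed — the narrative places the spotting before the dragging.
(d) Entailed — every conjunct here is already in the original unlocking event.
(e) Entailed — 'push' is an activity; 'was pushing' entails that some pushing happened, so 'pushed' holds.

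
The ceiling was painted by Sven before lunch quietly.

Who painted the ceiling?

Sven

'Sven' marks the agent of the painting event.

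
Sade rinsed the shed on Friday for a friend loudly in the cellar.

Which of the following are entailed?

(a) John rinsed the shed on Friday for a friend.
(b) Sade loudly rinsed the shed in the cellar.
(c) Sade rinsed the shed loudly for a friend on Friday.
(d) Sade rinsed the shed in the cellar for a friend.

(b), (c), (d)

(a) Not entailed — the passage has Sade rinsing the shed, not John.
(b) Entailed — the original entails any weakening of itself; this just drops 'for a friend', 'on Friday'.
(c) Entailed — the original entails any weakening of itself; this just drops 'in the cellar'.
(d) Entailed — dropping 'on Friday', 'loudly' leaves a sub-description the original still satisfies.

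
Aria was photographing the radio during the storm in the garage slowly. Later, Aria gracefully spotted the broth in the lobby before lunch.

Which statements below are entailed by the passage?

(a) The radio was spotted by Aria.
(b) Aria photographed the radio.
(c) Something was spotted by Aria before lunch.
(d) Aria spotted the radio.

(a) Not entailed — Aria spotted the broth, not the radio; the radio belongs to the photographing event.
(b) Not entailed — 'was photographing' is progressive on an accomplishment; it does not entail the completed 'photographed'.
(c) Entailed — every conjunct here is already in the original spotting event.
(d) Not entailed — Aria spotted the broth, not the radio; the radio belongs to the photographing event.

(c)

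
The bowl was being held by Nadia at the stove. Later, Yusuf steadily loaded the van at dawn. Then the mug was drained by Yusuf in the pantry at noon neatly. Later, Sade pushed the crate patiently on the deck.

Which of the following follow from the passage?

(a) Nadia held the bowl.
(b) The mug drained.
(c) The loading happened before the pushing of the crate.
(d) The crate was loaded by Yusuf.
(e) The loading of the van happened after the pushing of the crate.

(a) Entailed — 'hold' is an activity; 'was holding' entails that some holding happened, so 'held' holds.
(b) Entailed — 'Yusuf drained the mug' is causative; it entails the inchoative 'the mug drained'.
(c) Entailed — the narrative places the loading before the pushing.
(d) Not entailed — Yusuf loaded the van, not the crate; the crate belongs to the pushing event.
(e) Not entailed — the narrative places the loading before the pushing, not after.

(a), (b), (c)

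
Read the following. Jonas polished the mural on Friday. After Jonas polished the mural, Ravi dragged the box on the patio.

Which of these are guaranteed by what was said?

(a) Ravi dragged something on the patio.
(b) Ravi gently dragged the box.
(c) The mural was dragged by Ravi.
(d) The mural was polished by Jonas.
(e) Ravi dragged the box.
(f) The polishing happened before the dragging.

(a), (d), (e), (f)

(a) Entailed — every conjunct here is already in the original dragging event.
(b) Not entailed — 'gently' adds information not in the original event.
(c) Not entailed — Ravi dragged the box, not the mural; the mural belongs to the polishing event.
(d) Entailed — dropping 'on Friday' leaves a sub-description the original still satisfies.
(e) Entailed — dropping 'on the patio' leaves a sub-description the original still satisfies.
(f) Entailed — the narrative places the polishing before the dragging.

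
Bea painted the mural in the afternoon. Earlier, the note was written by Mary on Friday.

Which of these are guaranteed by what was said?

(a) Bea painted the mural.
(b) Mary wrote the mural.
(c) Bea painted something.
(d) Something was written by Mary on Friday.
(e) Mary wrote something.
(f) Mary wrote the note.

(a), (c), (d), (e), (f)

(a) Entailed — this follows by dropping conjuncts from the painting event's description.
(b) Not entailed — Mary wrote the note, not the mural; the mural belongs to the painting event.
(c) Entailed — this follows by dropping conjuncts from the painting event's description.
(d) Entailed — this follows by dropping conjuncts from the writing event's description.
(e) Entailed — dropping 'on Friday' and generalizing the patient leaves a sub-description the original still satisfies.
(f) Entailed — the original entails any weakening of itself; this just drops 'on Friday'.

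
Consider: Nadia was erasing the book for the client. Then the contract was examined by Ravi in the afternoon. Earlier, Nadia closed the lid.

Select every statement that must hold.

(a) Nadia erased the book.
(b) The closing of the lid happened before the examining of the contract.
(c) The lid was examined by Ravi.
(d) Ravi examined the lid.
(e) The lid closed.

(a) Not entailed — 'was erasing' is progressive on an accomplishment; it does not entail the completed 'erased'.
(b) Entailed — the narrative places the closing before the examining.
(c) Not entailed — Ravi examined the contract, not the lid; the lid belongs to the closing event.
(d) Not entailed — Ravi examined the contract, not the lid; the lid belongs to the closing event.
(e) Entailed — 'Nadia closed the lid' is causative; it entails the inchoative 'the lid closed'.

(b), (e)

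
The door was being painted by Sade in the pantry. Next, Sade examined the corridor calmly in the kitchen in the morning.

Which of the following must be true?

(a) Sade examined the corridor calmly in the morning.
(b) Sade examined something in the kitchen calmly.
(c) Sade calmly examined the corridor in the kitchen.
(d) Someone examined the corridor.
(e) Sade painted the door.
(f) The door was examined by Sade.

(a) Entailed — the original entails any weakening of itself; this just drops 'in the kitchen'.
(b) Entailed — every conjunct here is already in the original examining event.
(c) Entailed — dropping 'in the morning' leaves a sub-description the original still satisfies.
(d) Entailed — every conjunct here is already in the original examining event.
(e) Not entailed — 'was painting' is progressive on an accomplishment; it does not entail the completed 'painted'.
(f) Not entailed — Sade examined the corridor, not the door; the door belongs to the painting event.

(a), (b), (c), (d)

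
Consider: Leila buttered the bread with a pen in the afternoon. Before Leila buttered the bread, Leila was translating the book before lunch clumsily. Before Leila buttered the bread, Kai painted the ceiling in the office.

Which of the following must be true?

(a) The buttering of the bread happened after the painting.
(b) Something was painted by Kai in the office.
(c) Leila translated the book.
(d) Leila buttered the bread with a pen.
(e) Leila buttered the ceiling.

(a) Entailed — the narrative places the painting before the buttering.
(b) Entailed — this follows by dropping conjuncts from the painting event's description.
(c) Not entailed — 'was translating' is progressive on an accomplishment; it does not entail the completed 'translated'.
(d) Entailed — the original entails any weakening of itself; this just drops 'in the afternoon'.
(e) Not entailed — Leila buttered the bread, not the ceiling; the ceiling belongs to the painting event.

(a), (b), (d)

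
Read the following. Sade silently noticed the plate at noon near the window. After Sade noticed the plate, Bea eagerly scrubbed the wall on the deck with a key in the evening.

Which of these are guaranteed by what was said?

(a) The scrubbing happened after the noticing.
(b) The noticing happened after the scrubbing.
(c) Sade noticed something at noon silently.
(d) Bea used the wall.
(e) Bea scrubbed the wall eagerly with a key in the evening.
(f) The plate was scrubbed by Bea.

(a) Entailed — the narrative places the noticing before the scrubbing.
(b) Not entailed — the narrative places the noticing before the scrubbing, not after.
(c) Entailed — dropping 'near the window' and generalizing the patient leaves a sub-description the original still satisfies.
(d) Not entailed — the wall is the patient, not an instrument — Bea used a key.
(e) Entailed — dropping 'on the deck' leaves a sub-description the original still satisfies.
(f) Not entailed — Bea scrubbed the wall, not the plate; the plate belongs to the noticing event.

(a), (c), (e)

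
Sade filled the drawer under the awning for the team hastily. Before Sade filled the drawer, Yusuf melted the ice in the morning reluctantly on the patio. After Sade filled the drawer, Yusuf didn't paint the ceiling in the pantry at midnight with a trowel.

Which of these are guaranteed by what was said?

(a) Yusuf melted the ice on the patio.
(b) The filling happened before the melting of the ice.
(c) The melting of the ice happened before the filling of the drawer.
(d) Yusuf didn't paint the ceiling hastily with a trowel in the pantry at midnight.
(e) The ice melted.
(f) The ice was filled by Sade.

(a), (c), (d), (e)

(a) Entailed — this follows by dropping conjuncts from the melting event's description.
(b) Not entailed — the narrative places the melting before the filling, not after.
(c) Entailed — the narrative places the melting before the filling.
(d) Entailed — under negation, adding a further restriction is entailed: if no such painting event occurred, none occurred hastily either.
(e) Entailed — 'Yusuf melted the ice' is causative; it entails the inchoative 'the ice melted'.
(f) Not entailed — Sade filled the drawer, not the ice; the ice belongs to the melting event.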